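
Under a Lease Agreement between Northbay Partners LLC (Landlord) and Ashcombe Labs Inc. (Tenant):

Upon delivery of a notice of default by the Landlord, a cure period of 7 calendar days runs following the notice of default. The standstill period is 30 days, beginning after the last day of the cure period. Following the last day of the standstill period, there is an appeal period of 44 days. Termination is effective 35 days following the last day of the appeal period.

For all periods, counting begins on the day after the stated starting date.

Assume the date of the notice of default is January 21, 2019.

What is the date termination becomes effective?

May 17, 2019

Adding 7 calendar days to January 21, 2019 gives January 28, 2019, which is the last day of the cure period.
Adding 30 calendar days to January 28, 2019 gives February 27, 2019, which is the last day of the standstill period.
The last day of the appeal period: 44 calendar days after February 27, 2019 is April 12, 2019.
The date termination becomes effective: 35 calendar days after April 12, 2019 is May 17, 2019.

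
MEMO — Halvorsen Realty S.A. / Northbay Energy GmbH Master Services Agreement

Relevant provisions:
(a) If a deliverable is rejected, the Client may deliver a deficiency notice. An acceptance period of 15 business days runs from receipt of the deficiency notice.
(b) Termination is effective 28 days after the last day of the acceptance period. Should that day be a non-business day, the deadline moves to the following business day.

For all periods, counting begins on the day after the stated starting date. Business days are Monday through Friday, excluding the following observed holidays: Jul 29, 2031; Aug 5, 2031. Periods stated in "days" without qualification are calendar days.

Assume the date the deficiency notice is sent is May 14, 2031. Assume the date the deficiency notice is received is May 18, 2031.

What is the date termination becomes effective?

Jul 4, 2031

The last day of the acceptance period: counting 15 business days from Sunday, May 18, 2031 (May 19, May 20, May 21, May 22, …, Jun 4, Jun 5, Jun 6, skipping weekends) reaches Friday, Jun 6, 2031.
Adding 28 calendar days to Jun 6, 2031 gives Jul 4, 2031, which is the date termination becomes effective. Jul 4, 2031 is a Friday and is not a listed holiday, so no roll-forward applies.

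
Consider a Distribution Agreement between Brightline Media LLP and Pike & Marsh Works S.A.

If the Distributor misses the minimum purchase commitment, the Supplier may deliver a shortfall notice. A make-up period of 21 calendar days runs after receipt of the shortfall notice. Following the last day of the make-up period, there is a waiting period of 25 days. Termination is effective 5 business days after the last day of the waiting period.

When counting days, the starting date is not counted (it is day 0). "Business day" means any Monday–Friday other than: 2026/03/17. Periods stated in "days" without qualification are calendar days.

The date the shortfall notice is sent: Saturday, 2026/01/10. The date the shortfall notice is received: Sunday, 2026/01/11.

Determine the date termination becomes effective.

2026/03/05

The last day of the make-up period: 2026/01/11 + 21 days = 2026/02/01.
The last day of the waiting period: 2026/02/01 + 25 days = 2026/02/26.
From Thursday, 2026/02/26, 5 business days (Feb 27, Mar 2, Mar 3, Mar 4, Mar 5, skipping weekends) brings us to Thursday, 2026/03/05, which is the date termination becomes effective.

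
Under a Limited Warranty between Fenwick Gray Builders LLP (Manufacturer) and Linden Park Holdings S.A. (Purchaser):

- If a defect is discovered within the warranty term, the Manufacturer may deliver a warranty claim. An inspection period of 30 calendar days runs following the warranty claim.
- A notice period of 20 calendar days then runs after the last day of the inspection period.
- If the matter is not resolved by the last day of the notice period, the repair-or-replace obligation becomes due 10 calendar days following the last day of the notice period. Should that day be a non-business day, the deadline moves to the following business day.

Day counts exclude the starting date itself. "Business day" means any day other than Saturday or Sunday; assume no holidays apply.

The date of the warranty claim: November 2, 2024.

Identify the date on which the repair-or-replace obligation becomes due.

The last day of the inspection period: 30 calendar days after November 2, 2024 is December 2, 2024.
Adding 20 calendar days to December 2, 2024 gives December 22, 2024, which is the last day of the notice period.
The date on which the repair-or-replace obligation becomes due: December 22, 2024 + 10 days = January 1, 2025. January 1, 2025 is a Wednesday, so no roll-forward applies.

January 1, 2025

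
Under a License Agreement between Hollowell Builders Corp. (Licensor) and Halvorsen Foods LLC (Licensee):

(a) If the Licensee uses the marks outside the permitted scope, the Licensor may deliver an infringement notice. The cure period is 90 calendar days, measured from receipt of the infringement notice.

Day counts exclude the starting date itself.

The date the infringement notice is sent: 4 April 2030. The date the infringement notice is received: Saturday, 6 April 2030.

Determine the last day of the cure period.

5 July 2030

The last day of the cure period: 90 calendar days after 6 April 2030 is 5 July 2030.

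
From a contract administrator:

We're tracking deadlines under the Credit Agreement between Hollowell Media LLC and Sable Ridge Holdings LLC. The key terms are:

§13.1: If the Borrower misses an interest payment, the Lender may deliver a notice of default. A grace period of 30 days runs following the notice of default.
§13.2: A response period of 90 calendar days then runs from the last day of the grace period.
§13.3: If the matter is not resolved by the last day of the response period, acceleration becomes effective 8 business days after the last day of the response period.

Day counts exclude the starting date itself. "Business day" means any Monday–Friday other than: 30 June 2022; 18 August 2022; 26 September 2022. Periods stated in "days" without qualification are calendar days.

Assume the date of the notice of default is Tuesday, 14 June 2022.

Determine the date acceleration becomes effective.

Adding 30 calendar days to 14 June 2022 gives 14 July 2022, which is the last day of the grace period.
Adding 90 calendar days to 14 July 2022 gives 12 October 2022, which is the last day of the response period.
The date acceleration becomes effective: counting 8 business days from Wednesday, 12 October 2022 (Oct 13, Oct 14, Oct 17, Oct 18, Oct 19, Oct 20, Oct 21, Oct 24, skipping weekends) reaches Monday, 24 October 2022.

24 October 2022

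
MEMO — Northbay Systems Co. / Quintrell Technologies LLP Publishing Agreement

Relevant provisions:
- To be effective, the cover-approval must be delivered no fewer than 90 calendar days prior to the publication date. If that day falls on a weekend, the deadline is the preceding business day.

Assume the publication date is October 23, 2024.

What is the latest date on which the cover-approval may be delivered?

July 25, 2024

Counting back 90 calendar days from October 23, 2024 gives July 25, 2024. That is a Thursday, so no adjustment is needed.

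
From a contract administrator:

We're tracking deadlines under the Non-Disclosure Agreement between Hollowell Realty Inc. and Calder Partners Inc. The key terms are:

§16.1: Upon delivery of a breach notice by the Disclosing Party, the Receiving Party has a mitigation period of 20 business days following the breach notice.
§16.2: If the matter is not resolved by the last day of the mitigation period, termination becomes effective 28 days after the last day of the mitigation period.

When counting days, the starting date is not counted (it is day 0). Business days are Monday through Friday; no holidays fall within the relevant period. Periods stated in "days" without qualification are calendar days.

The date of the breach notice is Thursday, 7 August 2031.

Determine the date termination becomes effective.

The last day of the mitigation period: counting 20 business days from Thursday, 7 August 2031 (Aug 8, Aug 11, Aug 12, Aug 13, …, Sep 2, Sep 3, Sep 4, skipping weekends) reaches Thursday, 4 September 2031.
The date termination becomes effective: 4 September 2031 + 28 days = 2 October 2031.

2 October 2031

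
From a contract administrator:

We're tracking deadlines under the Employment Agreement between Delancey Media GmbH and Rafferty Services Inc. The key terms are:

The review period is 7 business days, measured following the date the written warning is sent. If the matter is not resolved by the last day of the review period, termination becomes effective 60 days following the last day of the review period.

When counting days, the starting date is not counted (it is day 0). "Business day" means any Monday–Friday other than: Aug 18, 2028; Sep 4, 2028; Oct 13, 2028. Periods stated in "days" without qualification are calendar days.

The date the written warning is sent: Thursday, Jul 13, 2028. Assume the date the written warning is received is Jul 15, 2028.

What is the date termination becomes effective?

The last day of the review period: 7 business days after Thursday, Jul 13, 2028, skipping weekends — Jul 14, Jul 17, Jul 18, Jul 19, Jul 20, Jul 21, Jul 24 — lands on Monday, Jul 24, 2028.
Adding 60 calendar days to Jul 24, 2028 gives Sep 22, 2028, which is the date termination becomes effective.

Sep 22, 2028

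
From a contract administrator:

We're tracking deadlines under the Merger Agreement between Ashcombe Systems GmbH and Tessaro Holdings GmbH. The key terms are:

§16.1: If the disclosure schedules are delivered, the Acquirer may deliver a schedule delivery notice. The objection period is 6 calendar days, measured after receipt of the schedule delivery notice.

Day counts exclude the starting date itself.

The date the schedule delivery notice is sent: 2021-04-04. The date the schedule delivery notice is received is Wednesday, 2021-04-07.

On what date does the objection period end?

2021-04-13

The last day of the objection period: 2021-04-07 + 6 days = 2021-04-13.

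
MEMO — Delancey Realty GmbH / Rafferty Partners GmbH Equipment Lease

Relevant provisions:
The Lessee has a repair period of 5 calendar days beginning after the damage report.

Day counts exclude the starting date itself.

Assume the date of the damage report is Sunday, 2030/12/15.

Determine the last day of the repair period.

Adding 5 calendar days to 2030/12/15 gives 2030/12/20, which is the last day of the repair period.

2030/12/20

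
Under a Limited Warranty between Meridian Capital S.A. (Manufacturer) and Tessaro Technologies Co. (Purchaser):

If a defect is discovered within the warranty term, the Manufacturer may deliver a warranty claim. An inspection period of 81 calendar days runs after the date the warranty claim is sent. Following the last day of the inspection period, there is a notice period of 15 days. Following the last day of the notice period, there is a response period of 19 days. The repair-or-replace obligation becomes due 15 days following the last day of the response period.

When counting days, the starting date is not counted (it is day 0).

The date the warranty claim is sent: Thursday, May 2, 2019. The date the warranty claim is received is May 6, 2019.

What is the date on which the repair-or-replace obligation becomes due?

The last day of the inspection period: 81 calendar days after May 2, 2019 is Jul 22, 2019.
The last day of the notice period: 15 calendar days after Jul 22, 2019 is Aug 6, 2019.
The last day of the response period: 19 calendar days after Aug 6, 2019 is Aug 25, 2019.
Adding 15 calendar days to Aug 25, 2019 gives Sep 9, 2019, which is the date on which the repair-or-replace obligation becomes due.

Sep 9, 2019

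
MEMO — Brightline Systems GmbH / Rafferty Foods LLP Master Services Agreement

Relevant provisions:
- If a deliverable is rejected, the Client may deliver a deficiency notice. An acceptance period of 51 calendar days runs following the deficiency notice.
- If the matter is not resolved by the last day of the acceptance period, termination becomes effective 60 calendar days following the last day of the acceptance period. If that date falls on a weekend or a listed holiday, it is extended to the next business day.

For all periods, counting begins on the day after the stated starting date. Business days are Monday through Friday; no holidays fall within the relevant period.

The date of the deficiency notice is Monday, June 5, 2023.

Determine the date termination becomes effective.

September 25, 2023

The last day of the acceptance period: June 5, 2023 + 51 days = July 26, 2023.
Adding 60 calendar days to July 26, 2023 gives September 24, 2023, which is the date termination becomes effective. That falls on a Sunday, so it rolls to the next business day, Monday, September 25, 2023.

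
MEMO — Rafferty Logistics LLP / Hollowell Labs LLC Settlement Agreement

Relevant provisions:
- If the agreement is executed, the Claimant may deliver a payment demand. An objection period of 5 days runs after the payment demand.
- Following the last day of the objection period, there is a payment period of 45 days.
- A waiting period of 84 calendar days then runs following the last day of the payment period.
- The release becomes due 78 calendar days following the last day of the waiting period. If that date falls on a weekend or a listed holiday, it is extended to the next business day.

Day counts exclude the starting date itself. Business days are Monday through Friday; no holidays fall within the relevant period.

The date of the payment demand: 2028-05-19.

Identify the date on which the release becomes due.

Adding 5 calendar days to 2028-05-19 gives 2028-05-24, which is the last day of the objection period.
The last day of the payment period: 45 calendar days after 2028-05-24 is 2028-07-08.
Adding 84 calendar days to 2028-07-08 gives 2028-09-30, which is the last day of the waiting period.
The date on which the release becomes due: 2028-09-30 + 78 days = 2028-12-17. That falls on a Sunday, so it rolls to the next business day, Monday, 2028-12-18.

2028-12-18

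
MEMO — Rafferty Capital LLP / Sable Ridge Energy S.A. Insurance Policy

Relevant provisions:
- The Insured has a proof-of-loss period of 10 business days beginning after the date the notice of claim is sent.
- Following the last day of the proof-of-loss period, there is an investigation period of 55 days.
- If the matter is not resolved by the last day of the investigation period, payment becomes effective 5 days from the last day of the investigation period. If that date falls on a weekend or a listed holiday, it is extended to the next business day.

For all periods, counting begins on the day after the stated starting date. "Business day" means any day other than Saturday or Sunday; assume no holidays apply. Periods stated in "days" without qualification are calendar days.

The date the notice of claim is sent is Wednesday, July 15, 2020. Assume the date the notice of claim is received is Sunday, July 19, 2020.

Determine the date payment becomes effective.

September 28, 2020

The last day of the proof-of-loss period: counting 10 business days from Wednesday, July 15, 2020 (Jul 16, Jul 17, Jul 20, Jul 21, Jul 22, Jul 23, Jul 24, Jul 27, Jul 28, Jul 29, skipping weekends) reaches Wednesday, July 29, 2020.
The last day of the investigation period: 55 calendar days after July 29, 2020 is September 22, 2020.
Adding 5 calendar days to September 22, 2020 gives September 27, 2020, which is the date payment becomes effective. That falls on a Sunday, so it rolls to the next business day, Monday, September 28, 2020.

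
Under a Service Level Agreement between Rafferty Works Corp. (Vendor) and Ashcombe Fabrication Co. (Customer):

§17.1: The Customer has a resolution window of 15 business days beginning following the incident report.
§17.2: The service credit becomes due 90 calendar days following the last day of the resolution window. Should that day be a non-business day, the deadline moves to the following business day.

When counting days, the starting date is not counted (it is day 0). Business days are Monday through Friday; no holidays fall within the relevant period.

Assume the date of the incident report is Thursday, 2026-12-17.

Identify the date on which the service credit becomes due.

The last day of the resolution window: counting 15 business days from Thursday, 2026-12-17 (Dec 18, Dec 21, Dec 22, Dec 23, …, Jan 5, Jan 6, Jan 7, skipping weekends) reaches Thursday, 2027-01-07.
The date on which the service credit becomes due: 90 calendar days after 2027-01-07 is 2027-04-07. 2027-04-07 is a Wednesday, so no roll-forward applies.

2027-04-07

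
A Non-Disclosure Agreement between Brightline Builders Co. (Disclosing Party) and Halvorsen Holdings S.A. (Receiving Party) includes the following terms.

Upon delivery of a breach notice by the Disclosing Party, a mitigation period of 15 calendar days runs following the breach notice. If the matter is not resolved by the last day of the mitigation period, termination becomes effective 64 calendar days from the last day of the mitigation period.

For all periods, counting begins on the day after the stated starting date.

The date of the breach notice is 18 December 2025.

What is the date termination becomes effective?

Adding 15 calendar days to 18 December 2025 gives 2 January 2026, which is the last day of the mitigation period.
Adding 64 calendar days to 2 January 2026 gives 7 March 2026, which is the date termination becomes effective.

7 March 2026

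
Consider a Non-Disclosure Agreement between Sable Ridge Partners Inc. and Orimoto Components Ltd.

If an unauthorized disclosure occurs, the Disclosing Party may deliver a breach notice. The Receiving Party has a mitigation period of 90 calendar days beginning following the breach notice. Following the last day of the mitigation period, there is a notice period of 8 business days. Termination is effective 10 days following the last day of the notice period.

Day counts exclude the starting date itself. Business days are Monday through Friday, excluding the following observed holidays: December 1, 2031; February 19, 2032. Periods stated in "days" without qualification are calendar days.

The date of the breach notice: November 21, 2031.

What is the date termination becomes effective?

March 12, 2032

The last day of the mitigation period: 90 calendar days after November 21, 2031 is February 19, 2032.
The last day of the notice period: counting 8 business days from Thursday, February 19, 2032 (Feb 20, Feb 23, Feb 24, Feb 25, Feb 26, Feb 27, Mar 1, Mar 2, skipping weekends) reaches Tuesday, March 2, 2032.
Adding 10 calendar days to March 2, 2032 gives March 12, 2032, which is the date termination becomes effective.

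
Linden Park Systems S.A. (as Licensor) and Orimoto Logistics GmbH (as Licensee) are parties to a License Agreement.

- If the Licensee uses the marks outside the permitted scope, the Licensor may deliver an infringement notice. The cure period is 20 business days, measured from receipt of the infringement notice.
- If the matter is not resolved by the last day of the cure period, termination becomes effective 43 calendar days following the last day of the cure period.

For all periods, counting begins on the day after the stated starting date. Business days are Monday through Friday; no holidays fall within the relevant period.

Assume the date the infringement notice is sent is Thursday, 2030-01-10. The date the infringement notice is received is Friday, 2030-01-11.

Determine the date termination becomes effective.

2030-03-23

The last day of the cure period: counting 20 business days from Friday, 2030-01-11 (Jan 14, Jan 15, Jan 16, Jan 17, …, Feb 6, Feb 7, Feb 8, skipping weekends) reaches Friday, 2030-02-08.
Adding 43 calendar days to 2030-02-08 gives 2030-03-23, which is the date termination becomes effective.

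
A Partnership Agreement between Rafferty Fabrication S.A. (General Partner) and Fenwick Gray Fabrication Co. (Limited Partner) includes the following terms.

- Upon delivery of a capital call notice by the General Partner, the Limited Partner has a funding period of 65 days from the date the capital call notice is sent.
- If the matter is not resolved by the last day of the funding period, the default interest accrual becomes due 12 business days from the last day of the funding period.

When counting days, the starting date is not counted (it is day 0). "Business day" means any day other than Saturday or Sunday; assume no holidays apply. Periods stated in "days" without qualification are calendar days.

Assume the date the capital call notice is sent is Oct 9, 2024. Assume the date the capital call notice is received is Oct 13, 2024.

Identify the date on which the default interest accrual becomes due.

The last day of the funding period: Oct 9, 2024 + 65 days = Dec 13, 2024.
The date on which the default interest accrual becomes due: counting 12 business days from Friday, Dec 13, 2024 (Dec 16, Dec 17, Dec 18, Dec 19, …, Dec 27, Dec 30, Dec 31, skipping weekends) reaches Tuesday, Dec 31, 2024.

Dec 31, 2024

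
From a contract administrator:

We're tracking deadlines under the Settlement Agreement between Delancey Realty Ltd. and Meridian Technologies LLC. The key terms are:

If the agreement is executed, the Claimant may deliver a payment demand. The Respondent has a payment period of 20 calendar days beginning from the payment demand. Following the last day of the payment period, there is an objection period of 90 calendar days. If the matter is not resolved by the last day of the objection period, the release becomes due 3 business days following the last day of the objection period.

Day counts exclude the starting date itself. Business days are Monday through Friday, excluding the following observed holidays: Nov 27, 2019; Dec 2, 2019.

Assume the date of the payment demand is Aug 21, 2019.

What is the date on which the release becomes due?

Dec 12, 2019

The last day of the payment period: Aug 21, 2019 + 20 days = Sep 10, 2019.
The last day of the objection period: Sep 10, 2019 + 90 days = Dec 9, 2019.
The date on which the release becomes due: 3 business days after Monday, Dec 9, 2019, skipping weekends — Dec 10, Dec 11, Dec 12 — lands on Thursday, Dec 12, 2019.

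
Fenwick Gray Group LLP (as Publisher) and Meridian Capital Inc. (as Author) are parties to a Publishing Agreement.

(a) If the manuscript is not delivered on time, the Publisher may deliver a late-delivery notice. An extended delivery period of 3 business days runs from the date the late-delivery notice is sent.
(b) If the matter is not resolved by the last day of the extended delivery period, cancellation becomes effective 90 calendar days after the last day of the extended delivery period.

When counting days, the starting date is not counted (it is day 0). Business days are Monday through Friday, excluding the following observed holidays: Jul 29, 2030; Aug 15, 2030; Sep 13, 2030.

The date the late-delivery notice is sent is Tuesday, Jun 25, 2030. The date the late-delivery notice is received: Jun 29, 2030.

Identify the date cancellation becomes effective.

Sep 26, 2030

The last day of the extended delivery period: 3 business days after Tuesday, Jun 25, 2030, skipping weekends — Jun 26, Jun 27, Jun 28 — lands on Friday, Jun 28, 2030.
The date cancellation becomes effective: Jun 28, 2030 + 90 days = Sep 26, 2030.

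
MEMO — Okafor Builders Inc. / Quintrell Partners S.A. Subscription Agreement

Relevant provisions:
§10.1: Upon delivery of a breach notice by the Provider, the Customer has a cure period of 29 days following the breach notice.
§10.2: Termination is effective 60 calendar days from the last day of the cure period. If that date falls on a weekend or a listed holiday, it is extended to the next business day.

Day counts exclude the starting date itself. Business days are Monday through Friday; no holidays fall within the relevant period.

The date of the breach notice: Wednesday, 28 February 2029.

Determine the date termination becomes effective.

28 May 2029

The last day of the cure period: 29 calendar days after 28 February 2029 is 29 March 2029.
The date termination becomes effective: 60 calendar days after 29 March 2029 is 28 May 2029. 28 May 2029 is a Monday, so no roll-forward applies.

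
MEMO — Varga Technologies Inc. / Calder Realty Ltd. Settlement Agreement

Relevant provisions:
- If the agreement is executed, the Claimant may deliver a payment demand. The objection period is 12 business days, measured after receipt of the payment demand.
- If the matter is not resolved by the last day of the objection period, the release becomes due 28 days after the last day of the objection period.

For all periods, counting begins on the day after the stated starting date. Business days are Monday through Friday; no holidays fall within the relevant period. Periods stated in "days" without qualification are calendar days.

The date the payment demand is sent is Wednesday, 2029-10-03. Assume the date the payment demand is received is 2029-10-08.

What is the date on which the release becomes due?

From Monday, 2029-10-08, 12 business days (Oct 9, Oct 10, Oct 11, Oct 12, …, Oct 22, Oct 23, Oct 24, skipping weekends) brings us to Wednesday, 2029-10-24, which is the last day of the objection period.
The date on which the release becomes due: 2029-10-24 + 28 days = 2029-11-21.

2029-11-21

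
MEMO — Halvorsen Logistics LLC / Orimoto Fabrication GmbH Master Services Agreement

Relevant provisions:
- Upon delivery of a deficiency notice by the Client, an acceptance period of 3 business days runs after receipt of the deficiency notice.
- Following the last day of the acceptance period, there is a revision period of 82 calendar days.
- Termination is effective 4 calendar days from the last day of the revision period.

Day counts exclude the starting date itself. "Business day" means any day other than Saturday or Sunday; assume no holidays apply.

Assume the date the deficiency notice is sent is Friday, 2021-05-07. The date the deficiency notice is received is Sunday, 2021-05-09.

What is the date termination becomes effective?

From Sunday, 2021-05-09, 3 business days (May 10, May 11, May 12, skipping weekends) brings us to Wednesday, 2021-05-12, which is the last day of the acceptance period.
The last day of the revision period: 82 calendar days after 2021-05-12 is 2021-08-02.
The date termination becomes effective: 2021-08-02 + 4 days = 2021-08-06.

2021-08-06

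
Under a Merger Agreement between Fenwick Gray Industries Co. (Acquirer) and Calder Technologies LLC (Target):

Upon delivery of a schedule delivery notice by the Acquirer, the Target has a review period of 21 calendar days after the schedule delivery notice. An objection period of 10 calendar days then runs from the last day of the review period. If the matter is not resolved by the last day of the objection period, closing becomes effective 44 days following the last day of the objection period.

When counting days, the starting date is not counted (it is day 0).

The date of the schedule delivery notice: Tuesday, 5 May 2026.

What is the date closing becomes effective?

19 July 2026

The last day of the review period: 5 May 2026 + 21 days = 26 May 2026.
The last day of the objection period: 10 calendar days after 26 May 2026 is 5 June 2026.
The date closing becomes effective: 44 calendar days after 5 June 2026 is 19 July 2026.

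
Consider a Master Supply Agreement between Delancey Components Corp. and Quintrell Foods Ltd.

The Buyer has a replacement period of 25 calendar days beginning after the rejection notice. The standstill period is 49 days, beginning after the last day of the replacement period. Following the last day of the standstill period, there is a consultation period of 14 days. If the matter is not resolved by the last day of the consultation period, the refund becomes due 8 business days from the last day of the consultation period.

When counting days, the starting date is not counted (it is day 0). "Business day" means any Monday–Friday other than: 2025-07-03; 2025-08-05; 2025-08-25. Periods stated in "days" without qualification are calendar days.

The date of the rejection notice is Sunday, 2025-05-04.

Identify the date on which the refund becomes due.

The last day of the replacement period: 25 calendar days after 2025-05-04 is 2025-05-29.
The last day of the standstill period: 49 calendar days after 2025-05-29 is 2025-07-17.
The last day of the consultation period: 2025-07-17 + 14 days = 2025-07-31.
The date on which the refund becomes due: 8 business days after Thursday, 2025-07-31, skipping weekends and the listed holiday on Aug 5 — Aug 1, Aug 4, Aug 6, Aug 7, Aug 8, Aug 11, Aug 12, Aug 13 — lands on Wednesday, 2025-08-13.

2025-08-13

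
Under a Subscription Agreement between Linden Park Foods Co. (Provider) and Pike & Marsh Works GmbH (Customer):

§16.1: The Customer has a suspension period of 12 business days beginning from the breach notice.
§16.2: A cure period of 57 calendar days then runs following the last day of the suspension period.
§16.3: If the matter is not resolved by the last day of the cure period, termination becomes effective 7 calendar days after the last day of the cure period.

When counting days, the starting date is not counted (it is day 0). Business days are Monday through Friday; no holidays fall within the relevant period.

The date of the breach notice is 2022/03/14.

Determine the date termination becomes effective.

2022/06/02

The last day of the suspension period: 12 business days after Monday, 2022/03/14, skipping weekends — Mar 15, Mar 16, Mar 17, Mar 18, …, Mar 28, Mar 29, Mar 30 — lands on Wednesday, 2022/03/30.
The last day of the cure period: 57 calendar days after 2022/03/30 is 2022/05/26.
The date termination becomes effective: 7 calendar days after 2022/05/26 is 2022/06/02.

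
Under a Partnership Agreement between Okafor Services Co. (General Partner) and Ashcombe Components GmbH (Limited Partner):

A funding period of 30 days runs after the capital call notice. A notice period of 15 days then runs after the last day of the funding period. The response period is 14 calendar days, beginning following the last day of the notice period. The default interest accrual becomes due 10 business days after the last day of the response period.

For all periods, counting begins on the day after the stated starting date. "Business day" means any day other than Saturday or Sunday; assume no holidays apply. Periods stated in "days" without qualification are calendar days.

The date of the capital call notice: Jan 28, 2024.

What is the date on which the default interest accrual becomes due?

Apr 10, 2024

The last day of the funding period: Jan 28, 2024 + 30 days = Feb 27, 2024.
The last day of the notice period: Feb 27, 2024 + 15 days = Mar 13, 2024.
Adding 14 calendar days to Mar 13, 2024 gives Mar 27, 2024, which is the last day of the response period.
From Wednesday, Mar 27, 2024, 10 business days (Mar 28, Mar 29, Apr 1, Apr 2, Apr 3, Apr 4, Apr 5, Apr 8, Apr 9, Apr 10, skipping weekends) brings us to Wednesday, Apr 10, 2024, which is the date on which the default interest accrual becomes due.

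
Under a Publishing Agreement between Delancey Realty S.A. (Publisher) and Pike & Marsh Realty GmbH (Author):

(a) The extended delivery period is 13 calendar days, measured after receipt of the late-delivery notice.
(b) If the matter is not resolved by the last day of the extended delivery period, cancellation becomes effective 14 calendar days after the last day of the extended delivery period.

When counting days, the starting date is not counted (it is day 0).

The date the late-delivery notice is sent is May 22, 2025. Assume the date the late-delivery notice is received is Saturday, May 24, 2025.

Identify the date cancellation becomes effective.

June 20, 2025

The last day of the extended delivery period: 13 calendar days after May 24, 2025 is June 6, 2025.
The date cancellation becomes effective: June 6, 2025 + 14 days = June 20, 2025.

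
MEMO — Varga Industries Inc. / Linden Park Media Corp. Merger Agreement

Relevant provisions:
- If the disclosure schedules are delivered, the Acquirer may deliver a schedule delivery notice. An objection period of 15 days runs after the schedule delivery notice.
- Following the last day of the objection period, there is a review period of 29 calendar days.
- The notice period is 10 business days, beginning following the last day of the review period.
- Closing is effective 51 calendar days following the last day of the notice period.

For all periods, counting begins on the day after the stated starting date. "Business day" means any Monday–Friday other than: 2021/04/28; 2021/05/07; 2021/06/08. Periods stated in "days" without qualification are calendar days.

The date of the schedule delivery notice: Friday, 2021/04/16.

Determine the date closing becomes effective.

2021/08/04

The last day of the objection period: 2021/04/16 + 15 days = 2021/05/01.
The last day of the review period: 29 calendar days after 2021/05/01 is 2021/05/30.
The last day of the notice period: counting 10 business days from Sunday, 2021/05/30 (May 31, Jun 1, Jun 2, Jun 3, Jun 4, Jun 7, Jun 9, Jun 10, Jun 11, Jun 14, skipping weekends and the listed holiday on Jun 8) reaches Monday, 2021/06/14.
Adding 51 calendar days to 2021/06/14 gives 2021/08/04, which is the date closing becomes effective.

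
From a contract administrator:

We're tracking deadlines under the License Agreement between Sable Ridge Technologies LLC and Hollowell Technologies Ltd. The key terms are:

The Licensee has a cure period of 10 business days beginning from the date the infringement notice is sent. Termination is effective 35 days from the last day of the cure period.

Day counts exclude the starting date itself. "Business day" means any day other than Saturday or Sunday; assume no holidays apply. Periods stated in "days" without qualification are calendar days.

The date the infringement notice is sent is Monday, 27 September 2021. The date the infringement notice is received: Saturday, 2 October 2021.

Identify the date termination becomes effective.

15 November 2021

From Monday, 27 September 2021, 10 business days (Sep 28, Sep 29, Sep 30, Oct 1, Oct 4, Oct 5, Oct 6, Oct 7, Oct 8, Oct 11, skipping weekends) brings us to Monday, 11 October 2021, which is the last day of the cure period.
The date termination becomes effective: 35 calendar days after 11 October 2021 is 15 November 2021.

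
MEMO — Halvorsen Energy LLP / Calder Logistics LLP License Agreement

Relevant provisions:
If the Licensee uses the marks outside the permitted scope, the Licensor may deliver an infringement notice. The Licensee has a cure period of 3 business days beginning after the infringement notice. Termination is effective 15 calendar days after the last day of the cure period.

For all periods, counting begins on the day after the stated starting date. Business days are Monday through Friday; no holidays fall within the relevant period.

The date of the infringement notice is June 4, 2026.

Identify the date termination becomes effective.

June 24, 2026

From Thursday, June 4, 2026, 3 business days (Jun 5, Jun 8, Jun 9, skipping weekends) brings us to Tuesday, June 9, 2026, which is the last day of the cure period.
The date termination becomes effective: June 9, 2026 + 15 days = June 24, 2026.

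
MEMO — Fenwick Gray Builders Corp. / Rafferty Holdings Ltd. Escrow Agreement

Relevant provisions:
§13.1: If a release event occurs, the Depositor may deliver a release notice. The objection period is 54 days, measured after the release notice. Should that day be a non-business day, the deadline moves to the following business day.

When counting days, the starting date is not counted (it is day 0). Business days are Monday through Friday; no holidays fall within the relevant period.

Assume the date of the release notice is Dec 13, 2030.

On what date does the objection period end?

The last day of the objection period: Dec 13, 2030 + 54 days = Feb 5, 2031. Feb 5, 2031 is a Wednesday, so no roll-forward applies.

Feb 5, 2031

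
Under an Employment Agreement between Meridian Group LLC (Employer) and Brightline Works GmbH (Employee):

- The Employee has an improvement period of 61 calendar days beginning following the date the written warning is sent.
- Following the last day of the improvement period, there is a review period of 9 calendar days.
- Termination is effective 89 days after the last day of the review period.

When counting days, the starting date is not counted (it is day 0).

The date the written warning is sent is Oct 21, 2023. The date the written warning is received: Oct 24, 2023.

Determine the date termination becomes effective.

Mar 28, 2024

The last day of the improvement period: Oct 21, 2023 + 61 days = Dec 21, 2023.
Adding 9 calendar days to Dec 21, 2023 gives Dec 30, 2023, which is the last day of the review period.
Adding 89 calendar days to Dec 30, 2023 gives Mar 28, 2024, which is the date termination becomes effective.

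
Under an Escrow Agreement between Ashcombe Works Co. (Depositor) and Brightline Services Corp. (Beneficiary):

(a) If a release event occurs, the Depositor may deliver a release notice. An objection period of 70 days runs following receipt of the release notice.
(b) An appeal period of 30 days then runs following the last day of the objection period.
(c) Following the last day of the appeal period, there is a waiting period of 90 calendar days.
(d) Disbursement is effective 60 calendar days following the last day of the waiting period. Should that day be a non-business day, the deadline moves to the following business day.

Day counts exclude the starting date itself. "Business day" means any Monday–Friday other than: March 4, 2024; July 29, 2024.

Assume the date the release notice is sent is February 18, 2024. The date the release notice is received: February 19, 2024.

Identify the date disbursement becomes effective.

October 28, 2024

The last day of the objection period: February 19, 2024 + 70 days = April 29, 2024.
Adding 30 calendar days to April 29, 2024 gives May 29, 2024, which is the last day of the appeal period.
The last day of the waiting period: May 29, 2024 + 90 days = August 27, 2024.
Adding 60 calendar days to August 27, 2024 gives October 26, 2024, which is the date disbursement becomes effective. That falls on a Saturday, so it rolls to the next business day, Monday, October 28, 2024.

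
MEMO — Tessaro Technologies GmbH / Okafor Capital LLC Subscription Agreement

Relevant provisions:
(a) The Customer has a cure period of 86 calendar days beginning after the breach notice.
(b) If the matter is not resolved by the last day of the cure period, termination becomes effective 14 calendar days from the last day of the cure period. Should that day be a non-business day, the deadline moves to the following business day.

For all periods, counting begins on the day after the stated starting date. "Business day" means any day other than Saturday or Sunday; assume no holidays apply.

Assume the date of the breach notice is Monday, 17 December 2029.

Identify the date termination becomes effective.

Adding 86 calendar days to 17 December 2029 gives 13 March 2030, which is the last day of the cure period.
The date termination becomes effective: 14 calendar days after 13 March 2030 is 27 March 2030. 27 March 2030 is a Wednesday, so no roll-forward applies.

27 March 2030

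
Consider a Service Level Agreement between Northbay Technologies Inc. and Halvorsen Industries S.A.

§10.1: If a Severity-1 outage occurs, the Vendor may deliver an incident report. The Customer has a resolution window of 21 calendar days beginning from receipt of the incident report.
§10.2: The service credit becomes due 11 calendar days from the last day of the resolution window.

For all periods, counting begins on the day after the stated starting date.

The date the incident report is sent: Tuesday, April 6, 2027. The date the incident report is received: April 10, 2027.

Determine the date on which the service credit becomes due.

May 12, 2027

The last day of the resolution window: 21 calendar days after April 10, 2027 is May 1, 2027.
Adding 11 calendar days to May 1, 2027 gives May 12, 2027, which is the date on which the service credit becomes due.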